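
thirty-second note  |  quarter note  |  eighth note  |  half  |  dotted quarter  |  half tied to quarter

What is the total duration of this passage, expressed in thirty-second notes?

65

In thirty-second notes: thirty-second note = 1; quarter note = 8; eighth note = 4; half = 16; dotted quarter = 12; half tied to quarter (half + quarter) = 24.
Sum: 1 + 8 + 4 + 16 + 12 + 24 = 65 thirty-second notes.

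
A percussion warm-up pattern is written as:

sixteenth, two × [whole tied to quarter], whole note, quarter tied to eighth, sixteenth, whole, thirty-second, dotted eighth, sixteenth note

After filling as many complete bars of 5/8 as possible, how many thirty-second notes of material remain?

One bar of 5/8 = 20 thirty-second notes.
In thirty-second notes: sixteenth = 2; whole tied to quarter (whole + quarter) = 40; whole tied to quarter (whole + quarter) = 40; whole note = 32; quarter tied to eighth (quarter + eighth) = 12; sixteenth = 2; whole = 32; thirty-second = 1; dotted eighth = 6; sixteenth note = 2.
Total: 2 + 40 + 40 + 32 + 12 + 2 + 32 + 1 + 6 + 2 = 169.
169 ÷ 20 = 8 complete bars with 9 thirty-second notes remaining.

9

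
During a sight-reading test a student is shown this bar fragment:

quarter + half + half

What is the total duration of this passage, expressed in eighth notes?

Express everything in eighth notes: quarter = 2; half = 4; half = 4.
Total: 2 + 4 + 4 = 10 eighth notes.

10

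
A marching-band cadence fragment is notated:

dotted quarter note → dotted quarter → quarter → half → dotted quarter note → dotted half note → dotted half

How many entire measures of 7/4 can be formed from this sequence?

1

One bar of 7/4 = 14 eighth notes.
Convert each value to eighth notes: dotted quarter note = 3; dotted quarter = 3; quarter = 2; half = 4; dotted quarter note = 3; dotted half note = 6; dotted half = 6.
Adding: 3 + 3 + 2 + 4 + 3 + 6 + 6 = 27.
27 ÷ 14 = 1 complete bar with 13 left over.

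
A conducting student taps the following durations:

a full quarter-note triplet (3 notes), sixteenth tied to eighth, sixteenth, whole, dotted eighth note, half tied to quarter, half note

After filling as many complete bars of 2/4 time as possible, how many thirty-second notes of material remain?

6

One bar of 2/4 = 8 sixteenth notes.
Express everything in sixteenth notes: a full quarter-note triplet (3 notes) (three triplet quarters span one half) = 8; sixteenth tied to eighth (sixteenth + eighth) = 3; sixteenth = 1; whole = 16; dotted eighth note = 3; half tied to quarter (half + quarter) = 12; half note = 8.
Adding: 8 + 3 + 1 + 16 + 3 + 12 + 8 = 51.
51 ÷ 8 = 6 complete bars with 3 sixteenth notes remaining = 6 thirty-second notes.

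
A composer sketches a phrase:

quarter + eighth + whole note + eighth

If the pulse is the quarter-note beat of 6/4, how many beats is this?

One quarter-note beat = 2 eighth notes.
Each duration in eighth notes: quarter = 2; eighth = 1; whole note = 8; eighth = 1.
Sum: 2 + 1 + 8 + 1 = 12.
12 ÷ 2 = 6 beats.

6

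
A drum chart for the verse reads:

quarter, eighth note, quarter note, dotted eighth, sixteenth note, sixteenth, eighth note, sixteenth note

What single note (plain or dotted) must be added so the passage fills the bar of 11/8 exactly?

The bar of 11/8 = 22 sixteenth notes.
Convert each value to sixteenth notes: quarter = 4; eighth note = 2; quarter note = 4; dotted eighth = 3; sixteenth note = 1; sixteenth = 1; eighth note = 2; sixteenth note = 1.
Sum: 4 + 2 + 4 + 3 + 1 + 1 + 2 + 1 = 18.
Remaining: 22 − 18 = 4 sixteenth notes, which is a quarter note.

quarter note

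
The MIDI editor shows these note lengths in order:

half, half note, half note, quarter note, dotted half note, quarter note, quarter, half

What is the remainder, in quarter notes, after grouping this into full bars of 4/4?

One bar of 4/4 = 4 quarter notes.
Working in quarter notes: half = 2; half note = 2; half note = 2; quarter note = 1; dotted half note = 3; quarter note = 1; quarter = 1; half = 2.
Total: 2 + 2 + 2 + 1 + 3 + 1 + 1 + 2 = 14.
14 ÷ 4 = 3 complete bars with 2 quarter notes remaining.

2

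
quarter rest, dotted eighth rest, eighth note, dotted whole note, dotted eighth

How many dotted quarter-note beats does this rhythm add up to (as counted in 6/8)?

One dotted quarter-note beat = 6 sixteenth notes.
Each duration in sixteenth notes: quarter rest = 4; dotted eighth rest = 3; eighth note = 2; dotted whole note = 24; dotted eighth = 3.
Adding: 4 + 3 + 2 + 24 + 3 = 36.
36 ÷ 6 = 6 beats.

6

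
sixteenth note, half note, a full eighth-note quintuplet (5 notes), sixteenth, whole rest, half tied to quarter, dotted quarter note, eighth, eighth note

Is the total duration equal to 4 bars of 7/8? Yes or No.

Yes

One bar of 7/8 = 14 sixteenth notes, so 4 bars = 56.
Working in sixteenth notes: sixteenth note = 1; half note = 8; a full eighth-note quintuplet (5 notes) (five quintuplet eighths span one half) = 8; sixteenth = 1; whole rest = 16; half tied to quarter (half + quarter) = 12; dotted quarter note = 6; eighth = 2; eighth note = 2.
Adding: 1 + 8 + 8 + 1 + 16 + 12 + 6 + 2 + 2 = 56.
56 equals 56, so the answer is Yes.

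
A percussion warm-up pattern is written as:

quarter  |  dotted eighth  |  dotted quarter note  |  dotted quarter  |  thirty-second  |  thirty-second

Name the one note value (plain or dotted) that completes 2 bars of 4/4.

2 bars of 4/4 = 64 thirty-second notes.
Working in thirty-second notes: quarter = 8; dotted eighth = 6; dotted quarter note = 12; dotted quarter = 12; thirty-second = 1; thirty-second = 1.
Altogether 8 + 6 + 12 + 12 + 1 + 1 = 40.
Remaining: 64 − 40 = 24 thirty-second notes, which is a dotted half note.

dotted half note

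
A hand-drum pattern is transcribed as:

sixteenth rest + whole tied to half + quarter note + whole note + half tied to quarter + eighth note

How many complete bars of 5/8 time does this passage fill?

One bar of 5/8 = 10 sixteenth notes.
In sixteenth notes: sixteenth rest = 1; whole tied to half (whole + half) = 24; quarter note = 4; whole note = 16; half tied to quarter (half + quarter) = 12; eighth note = 2.
Adding: 1 + 24 + 4 + 16 + 12 + 2 = 59.
59 ÷ 10 = 5 complete bars with 9 left over.

5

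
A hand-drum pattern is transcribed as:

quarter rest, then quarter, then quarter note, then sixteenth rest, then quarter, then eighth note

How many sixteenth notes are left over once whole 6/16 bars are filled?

One bar of 6/16 = 6 sixteenth notes.
Express everything in sixteenth notes: quarter rest = 4; quarter = 4; quarter note = 4; sixteenth rest = 1; quarter = 4; eighth note = 2.
Total: 4 + 4 + 4 + 1 + 4 + 2 = 19.
19 ÷ 6 = 3 complete bars with 1 sixteenth note remaining.

1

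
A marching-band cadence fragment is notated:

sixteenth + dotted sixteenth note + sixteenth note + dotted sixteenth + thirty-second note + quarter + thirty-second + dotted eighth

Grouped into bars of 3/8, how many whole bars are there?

2

One bar of 3/8 = 12 thirty-second notes.
Convert each value to thirty-second notes: sixteenth = 2; dotted sixteenth note = 3; sixteenth note = 2; dotted sixteenth = 3; thirty-second note = 1; quarter = 8; thirty-second = 1; dotted eighth = 6.
Total: 2 + 3 + 2 + 3 + 1 + 8 + 1 + 6 = 26.
26 ÷ 12 = 2 complete bars with 2 left over.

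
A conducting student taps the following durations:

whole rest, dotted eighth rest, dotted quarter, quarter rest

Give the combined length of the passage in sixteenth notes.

29

Working in sixteenth notes: whole rest = 16; dotted eighth rest = 3; dotted quarter = 6; quarter rest = 4.
Total: 16 + 3 + 6 + 4 = 29 sixteenth notes.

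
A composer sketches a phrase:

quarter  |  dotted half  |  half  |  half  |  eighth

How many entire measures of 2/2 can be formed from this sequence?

One bar of 2/2 = 8 eighth notes.
Express everything in eighth notes: quarter = 2; dotted half = 6; half = 4; half = 4; eighth = 1.
Sum: 2 + 6 + 4 + 4 + 1 = 17.
17 ÷ 8 = 2 complete bars with 1 left over.

2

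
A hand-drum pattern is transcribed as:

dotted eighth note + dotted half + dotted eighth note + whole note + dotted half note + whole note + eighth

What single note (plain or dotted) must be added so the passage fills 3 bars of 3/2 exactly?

3 bars of 3/2 = 72 sixteenth notes.
Convert each value to sixteenth notes: dotted eighth note = 3; dotted half = 12; dotted eighth note = 3; whole note = 16; dotted half note = 12; whole note = 16; eighth = 2.
Adding: 3 + 12 + 3 + 16 + 12 + 16 + 2 = 64.
Remaining: 72 − 64 = 8 sixteenth notes, which is a half note.

half note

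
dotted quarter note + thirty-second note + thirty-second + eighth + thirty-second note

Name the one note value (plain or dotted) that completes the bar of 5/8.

thirty-second note

The bar of 5/8 = 20 thirty-second notes.
Each duration in thirty-second notes: dotted quarter note = 12; thirty-second note = 1; thirty-second = 1; eighth = 4; thirty-second note = 1.
Total: 12 + 1 + 1 + 4 + 1 = 19.
Remaining: 20 − 19 = 1 thirty-second note, which is a thirty-second note.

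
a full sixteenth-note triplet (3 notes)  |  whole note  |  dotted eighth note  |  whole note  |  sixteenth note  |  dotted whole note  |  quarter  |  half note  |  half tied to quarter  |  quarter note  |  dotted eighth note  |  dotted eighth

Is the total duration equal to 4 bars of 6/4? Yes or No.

Yes

One bar of 6/4 = 24 sixteenth notes, so 4 bars = 96.
In sixteenth notes: a full sixteenth-note triplet (3 notes) (three triplet sixteenths span one eighth) = 2; whole note = 16; dotted eighth note = 3; whole note = 16; sixteenth note = 1; dotted whole note = 24; quarter = 4; half note = 8; half tied to quarter (half + quarter) = 12; quarter note = 4; dotted eighth note = 3; dotted eighth = 3.
Total: 2 + 16 + 3 + 16 + 1 + 24 + 4 + 8 + 12 + 4 + 3 + 3 = 96.
96 equals 96, so the answer is Yes.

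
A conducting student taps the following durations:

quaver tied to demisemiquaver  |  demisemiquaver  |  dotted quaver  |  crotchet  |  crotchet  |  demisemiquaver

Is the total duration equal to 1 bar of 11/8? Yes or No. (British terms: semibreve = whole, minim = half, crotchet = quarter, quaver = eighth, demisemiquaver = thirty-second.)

No

One bar of 11/8 = 44 thirty-second notes.
Each duration in thirty-second notes: quaver tied to demisemiquaver (quaver + demisemiquaver) = 5; demisemiquaver = 1; dotted quaver = 6; crotchet = 8; crotchet = 8; demisemiquaver = 1.
Total: 5 + 1 + 6 + 8 + 8 + 1 = 29.
29 falls short of 44, so the answer is No.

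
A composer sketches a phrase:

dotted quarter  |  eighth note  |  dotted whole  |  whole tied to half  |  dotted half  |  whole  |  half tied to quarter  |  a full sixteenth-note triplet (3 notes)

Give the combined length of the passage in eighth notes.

49

In eighth notes: dotted quarter = 3; eighth note = 1; dotted whole = 12; whole tied to half (whole + half) = 12; dotted half = 6; whole = 8; half tied to quarter (half + quarter) = 6; a full sixteenth-note triplet (3 notes) (three triplet sixteenths span one eighth) = 1.
Sum: 3 + 1 + 12 + 12 + 6 + 8 + 6 + 1 = 49 eighth notes.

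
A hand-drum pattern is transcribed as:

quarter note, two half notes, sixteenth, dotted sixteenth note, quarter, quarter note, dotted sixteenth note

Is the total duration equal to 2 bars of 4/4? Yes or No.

One bar of 4/4 = 32 thirty-second notes, so 2 bars = 64.
Working in thirty-second notes: quarter note = 8; half note = 16; half note = 16; sixteenth = 2; dotted sixteenth note = 3; quarter = 8; quarter note = 8; dotted sixteenth note = 3.
Total: 8 + 16 + 16 + 2 + 3 + 8 + 8 + 3 = 64.
64 equals 64, so the answer is Yes.

Yes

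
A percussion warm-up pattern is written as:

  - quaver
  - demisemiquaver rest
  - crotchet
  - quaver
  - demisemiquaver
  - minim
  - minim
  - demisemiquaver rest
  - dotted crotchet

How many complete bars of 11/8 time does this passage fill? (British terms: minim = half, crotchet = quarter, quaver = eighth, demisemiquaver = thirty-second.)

One bar of 11/8 = 44 thirty-second notes.
Convert each value to thirty-second notes: quaver = 4; demisemiquaver rest = 1; crotchet = 8; quaver = 4; demisemiquaver = 1; minim = 16; minim = 16; demisemiquaver rest = 1; dotted crotchet = 12.
Total: 4 + 1 + 8 + 4 + 1 + 16 + 16 + 1 + 12 = 63.
63 ÷ 44 = 1 complete bar with 19 left over.

1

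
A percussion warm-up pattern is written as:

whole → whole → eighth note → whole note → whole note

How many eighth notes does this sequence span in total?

In eighth notes: whole = 8; whole = 8; eighth note = 1; whole note = 8; whole note = 8.
Total: 8 + 8 + 1 + 8 + 8 = 33 eighth notes.

33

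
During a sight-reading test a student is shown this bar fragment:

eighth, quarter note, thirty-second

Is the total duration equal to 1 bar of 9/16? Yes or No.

One bar of 9/16 = 18 thirty-second notes.
Working in thirty-second notes: eighth = 4; quarter note = 8; thirty-second = 1.
Altogether 4 + 8 + 1 = 13.
13 falls short of 18, so the answer is No.

No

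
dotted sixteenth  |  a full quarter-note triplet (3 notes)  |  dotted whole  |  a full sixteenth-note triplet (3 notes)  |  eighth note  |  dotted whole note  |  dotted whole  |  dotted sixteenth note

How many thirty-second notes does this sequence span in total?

Convert each value to thirty-second notes: dotted sixteenth = 3; a full quarter-note triplet (3 notes) (three triplet quarters span one half) = 16; dotted whole = 48; a full sixteenth-note triplet (3 notes) (three triplet sixteenths span one eighth) = 4; eighth note = 4; dotted whole note = 48; dotted whole = 48; dotted sixteenth note = 3.
Total: 3 + 16 + 48 + 4 + 4 + 48 + 48 + 3 = 174 thirty-second notes.

174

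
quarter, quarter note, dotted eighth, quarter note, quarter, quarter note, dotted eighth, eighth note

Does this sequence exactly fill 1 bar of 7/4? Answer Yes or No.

One bar of 7/4 = 28 sixteenth notes.
Convert each value to sixteenth notes: quarter = 4; quarter note = 4; dotted eighth = 3; quarter note = 4; quarter = 4; quarter note = 4; dotted eighth = 3; eighth note = 2.
Adding: 4 + 4 + 3 + 4 + 4 + 4 + 3 + 2 = 28.
28 equals 28, so the answer is Yes.

Yes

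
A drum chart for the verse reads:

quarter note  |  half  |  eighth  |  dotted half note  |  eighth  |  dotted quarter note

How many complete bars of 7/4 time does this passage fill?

One bar of 7/4 = 14 eighth notes.
In eighth notes: quarter note = 2; half = 4; eighth = 1; dotted half note = 6; eighth = 1; dotted quarter note = 3.
Total: 2 + 4 + 1 + 6 + 1 + 3 = 17.
17 ÷ 14 = 1 complete bar with 3 left over.

1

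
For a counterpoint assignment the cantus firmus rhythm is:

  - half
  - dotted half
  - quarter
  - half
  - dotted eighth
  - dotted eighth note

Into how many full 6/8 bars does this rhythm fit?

3

One bar of 6/8 = 12 sixteenth notes.
Each duration in sixteenth notes: half = 8; dotted half = 12; quarter = 4; half = 8; dotted eighth = 3; dotted eighth note = 3.
Sum: 8 + 12 + 4 + 8 + 3 + 3 = 38.
38 ÷ 12 = 3 complete bars with 2 left over.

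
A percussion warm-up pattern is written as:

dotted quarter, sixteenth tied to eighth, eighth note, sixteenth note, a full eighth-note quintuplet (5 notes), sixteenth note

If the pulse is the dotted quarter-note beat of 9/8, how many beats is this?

One dotted quarter-note beat = 6 sixteenth notes.
In sixteenth notes: dotted quarter = 6; sixteenth tied to eighth (sixteenth + eighth) = 3; eighth note = 2; sixteenth note = 1; a full eighth-note quintuplet (5 notes) (five quintuplet eighths span one half) = 8; sixteenth note = 1.
Adding: 6 + 3 + 2 + 1 + 8 + 1 = 21.
21 ÷ 6 = 3.5 beats.

3.5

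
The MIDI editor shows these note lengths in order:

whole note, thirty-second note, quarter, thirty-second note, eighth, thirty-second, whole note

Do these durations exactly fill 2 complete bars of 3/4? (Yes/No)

One bar of 3/4 = 24 thirty-second notes, so 2 bars = 48.
Working in thirty-second notes: whole note = 32; thirty-second note = 1; quarter = 8; thirty-second note = 1; eighth = 4; thirty-second = 1; whole note = 32.
Adding: 32 + 1 + 8 + 1 + 4 + 1 + 32 = 79.
79 exceeds 48, so the answer is No.

No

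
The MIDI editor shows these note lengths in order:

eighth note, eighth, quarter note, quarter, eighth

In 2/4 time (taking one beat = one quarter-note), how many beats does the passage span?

3.5

One quarter-note beat = 2 eighth notes.
Express everything in eighth notes: eighth note = 1; eighth = 1; quarter note = 2; quarter = 2; eighth = 1.
Total: 1 + 1 + 2 + 2 + 1 = 7.
7 ÷ 2 = 3.5 beats.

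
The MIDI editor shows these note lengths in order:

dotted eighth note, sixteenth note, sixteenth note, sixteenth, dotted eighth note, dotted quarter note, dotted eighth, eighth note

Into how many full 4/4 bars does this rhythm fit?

One bar of 4/4 = 16 sixteenth notes.
Working in sixteenth notes: dotted eighth note = 3; sixteenth note = 1; sixteenth note = 1; sixteenth = 1; dotted eighth note = 3; dotted quarter note = 6; dotted eighth = 3; eighth note = 2.
Adding: 3 + 1 + 1 + 1 + 3 + 6 + 3 + 2 = 20.
20 ÷ 16 = 1 complete bar with 4 left over.

1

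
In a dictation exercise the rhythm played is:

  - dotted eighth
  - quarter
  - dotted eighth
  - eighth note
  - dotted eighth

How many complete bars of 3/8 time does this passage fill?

2

One bar of 3/8 = 6 sixteenth notes.
In sixteenth notes: dotted eighth = 3; quarter = 4; dotted eighth = 3; eighth note = 2; dotted eighth = 3.
Sum: 3 + 4 + 3 + 2 + 3 = 15.
15 ÷ 6 = 2 complete bars with 3 left over.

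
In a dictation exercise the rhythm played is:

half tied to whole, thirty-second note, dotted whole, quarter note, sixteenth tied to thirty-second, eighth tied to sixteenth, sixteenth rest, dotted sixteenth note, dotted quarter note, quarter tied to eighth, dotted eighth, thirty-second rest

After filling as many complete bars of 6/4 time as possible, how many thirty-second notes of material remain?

One bar of 6/4 = 48 thirty-second notes.
In thirty-second notes: half tied to whole (half + whole) = 48; thirty-second note = 1; dotted whole = 48; quarter note = 8; sixteenth tied to thirty-second (sixteenth + thirty-second) = 3; eighth tied to sixteenth (eighth + sixteenth) = 6; sixteenth rest = 2; dotted sixteenth note = 3; dotted quarter note = 12; quarter tied to eighth (quarter + eighth) = 12; dotted eighth = 6; thirty-second rest = 1.
Adding: 48 + 1 + 48 + 8 + 3 + 6 + 2 + 3 + 12 + 12 + 6 + 1 = 150.
150 ÷ 48 = 3 complete bars with 6 thirty-second notes remaining.

6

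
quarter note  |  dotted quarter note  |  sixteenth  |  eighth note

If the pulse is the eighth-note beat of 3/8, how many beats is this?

6.5

One eighth-note beat = 2 sixteenth notes.
Each duration in sixteenth notes: quarter note = 4; dotted quarter note = 6; sixteenth = 1; eighth note = 2.
Adding: 4 + 6 + 1 + 2 = 13.
13 ÷ 2 = 6.5 beats.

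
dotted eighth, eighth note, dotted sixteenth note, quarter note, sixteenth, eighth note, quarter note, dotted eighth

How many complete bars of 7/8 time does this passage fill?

1

One bar of 7/8 = 28 thirty-second notes.
In thirty-second notes: dotted eighth = 6; eighth note = 4; dotted sixteenth note = 3; quarter note = 8; sixteenth = 2; eighth note = 4; quarter note = 8; dotted eighth = 6.
Altogether 6 + 4 + 3 + 8 + 2 + 4 + 8 + 6 = 41.
41 ÷ 28 = 1 complete bar with 13 left over.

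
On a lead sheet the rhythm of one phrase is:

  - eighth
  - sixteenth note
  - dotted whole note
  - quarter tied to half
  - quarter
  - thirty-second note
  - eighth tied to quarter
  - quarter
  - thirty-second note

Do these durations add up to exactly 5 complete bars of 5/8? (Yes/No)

No

One bar of 5/8 = 20 thirty-second notes, so 5 bars = 100.
Express everything in thirty-second notes: eighth = 4; sixteenth note = 2; dotted whole note = 48; quarter tied to half (quarter + half) = 24; quarter = 8; thirty-second note = 1; eighth tied to quarter (eighth + quarter) = 12; quarter = 8; thirty-second note = 1.
Total: 4 + 2 + 48 + 24 + 8 + 1 + 12 + 8 + 1 = 108.
108 exceeds 100, so the answer is No.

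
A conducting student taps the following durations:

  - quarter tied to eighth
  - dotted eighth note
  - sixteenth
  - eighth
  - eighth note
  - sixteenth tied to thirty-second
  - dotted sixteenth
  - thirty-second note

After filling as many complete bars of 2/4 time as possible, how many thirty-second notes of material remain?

3

One bar of 2/4 = 16 thirty-second notes.
In thirty-second notes: quarter tied to eighth (quarter + eighth) = 12; dotted eighth note = 6; sixteenth = 2; eighth = 4; eighth note = 4; sixteenth tied to thirty-second (sixteenth + thirty-second) = 3; dotted sixteenth = 3; thirty-second note = 1.
Total: 12 + 6 + 2 + 4 + 4 + 3 + 3 + 1 = 35.
35 ÷ 16 = 2 complete bars with 3 thirty-second notes remaining.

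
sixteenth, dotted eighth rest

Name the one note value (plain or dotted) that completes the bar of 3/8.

eighth note

The bar of 3/8 = 6 sixteenth notes.
Each duration in sixteenth notes: sixteenth = 1; dotted eighth rest = 3.
Total: 1 + 3 = 4.
Remaining: 6 − 4 = 2 sixteenth notes, which is a eighth note.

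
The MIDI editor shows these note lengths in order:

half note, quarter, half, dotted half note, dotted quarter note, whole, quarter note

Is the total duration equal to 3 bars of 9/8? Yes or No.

One bar of 9/8 = 9 eighth notes, so 3 bars = 27.
Working in eighth notes: half note = 4; quarter = 2; half = 4; dotted half note = 6; dotted quarter note = 3; whole = 8; quarter note = 2.
Altogether 4 + 2 + 4 + 6 + 3 + 8 + 2 = 29.
29 exceeds 27, so the answer is No.

No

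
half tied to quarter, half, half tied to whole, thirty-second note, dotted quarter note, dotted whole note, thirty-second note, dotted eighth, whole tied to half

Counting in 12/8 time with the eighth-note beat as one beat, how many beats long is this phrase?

One eighth-note beat = 4 thirty-second notes.
In thirty-second notes: half tied to quarter (half + quarter) = 24; half = 16; half tied to whole (half + whole) = 48; thirty-second note = 1; dotted quarter note = 12; dotted whole note = 48; thirty-second note = 1; dotted eighth = 6; whole tied to half (whole + half) = 48.
Adding: 24 + 16 + 48 + 1 + 12 + 48 + 1 + 6 + 48 = 204.
204 ÷ 4 = 51 beats.

51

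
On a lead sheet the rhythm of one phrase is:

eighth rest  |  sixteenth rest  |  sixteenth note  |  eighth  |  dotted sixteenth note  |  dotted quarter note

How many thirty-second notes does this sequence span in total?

27

Express everything in thirty-second notes: eighth rest = 4; sixteenth rest = 2; sixteenth note = 2; eighth = 4; dotted sixteenth note = 3; dotted quarter note = 12.
Sum: 4 + 2 + 2 + 4 + 3 + 12 = 27 thirty-second notes.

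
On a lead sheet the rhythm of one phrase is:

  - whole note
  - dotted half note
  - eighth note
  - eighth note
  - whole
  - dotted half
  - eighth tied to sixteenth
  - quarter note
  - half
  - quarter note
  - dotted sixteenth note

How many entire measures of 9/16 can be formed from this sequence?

8

One bar of 9/16 = 18 thirty-second notes.
Working in thirty-second notes: whole note = 32; dotted half note = 24; eighth note = 4; eighth note = 4; whole = 32; dotted half = 24; eighth tied to sixteenth (eighth + sixteenth) = 6; quarter note = 8; half = 16; quarter note = 8; dotted sixteenth note = 3.
Altogether 32 + 24 + 4 + 4 + 32 + 24 + 6 + 8 + 16 + 8 + 3 = 161.
161 ÷ 18 = 8 complete bars with 17 left over.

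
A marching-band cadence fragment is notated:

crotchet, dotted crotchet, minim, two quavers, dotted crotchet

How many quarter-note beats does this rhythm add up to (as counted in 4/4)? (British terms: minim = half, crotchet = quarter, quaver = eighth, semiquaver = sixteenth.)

One quarter-note beat = 2 eighth notes.
Working in eighth notes: crotchet = 2; dotted crotchet = 3; minim = 4; quaver = 1; quaver = 1; dotted crotchet = 3.
Adding: 2 + 3 + 4 + 1 + 1 + 3 = 14.
14 ÷ 2 = 7 beats.

7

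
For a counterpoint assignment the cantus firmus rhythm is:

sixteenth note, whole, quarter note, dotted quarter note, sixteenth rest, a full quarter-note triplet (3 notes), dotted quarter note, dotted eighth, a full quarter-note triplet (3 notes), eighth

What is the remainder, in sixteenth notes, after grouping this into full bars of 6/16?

1

One bar of 6/16 = 6 sixteenth notes.
In sixteenth notes: sixteenth note = 1; whole = 16; quarter note = 4; dotted quarter note = 6; sixteenth rest = 1; a full quarter-note triplet (3 notes) (three triplet quarters span one half) = 8; dotted quarter note = 6; dotted eighth = 3; a full quarter-note triplet (3 notes) (three triplet quarters span one half) = 8; eighth = 2.
Total: 1 + 16 + 4 + 6 + 1 + 8 + 6 + 3 + 8 + 2 = 55.
55 ÷ 6 = 9 complete bars with 1 sixteenth note remaining.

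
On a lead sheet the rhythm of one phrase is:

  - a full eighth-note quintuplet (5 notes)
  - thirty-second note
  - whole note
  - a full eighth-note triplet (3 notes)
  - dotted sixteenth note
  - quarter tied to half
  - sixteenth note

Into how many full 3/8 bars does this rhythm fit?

7

One bar of 3/8 = 12 thirty-second notes.
In thirty-second notes: a full eighth-note quintuplet (5 notes) (five quintuplet eighths span one half) = 16; thirty-second note = 1; whole note = 32; a full eighth-note triplet (3 notes) (three triplet eighths span one quarter) = 8; dotted sixteenth note = 3; quarter tied to half (quarter + half) = 24; sixteenth note = 2.
Adding: 16 + 1 + 32 + 8 + 3 + 24 + 2 = 86.
86 ÷ 12 = 7 complete bars with 2 left over.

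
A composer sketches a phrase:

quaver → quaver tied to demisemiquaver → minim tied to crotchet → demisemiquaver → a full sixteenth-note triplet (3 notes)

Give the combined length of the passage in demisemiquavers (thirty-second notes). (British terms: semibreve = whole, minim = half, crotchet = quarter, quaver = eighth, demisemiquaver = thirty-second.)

38

In thirty-second notes: quaver = 4; quaver tied to demisemiquaver (quaver + demisemiquaver) = 5; minim tied to crotchet (minim + crotchet) = 24; demisemiquaver = 1; a full sixteenth-note triplet (3 notes) (three triplet sixteenths span one eighth) = 4.
Adding: 4 + 5 + 24 + 1 + 4 = 38 thirty-second notes.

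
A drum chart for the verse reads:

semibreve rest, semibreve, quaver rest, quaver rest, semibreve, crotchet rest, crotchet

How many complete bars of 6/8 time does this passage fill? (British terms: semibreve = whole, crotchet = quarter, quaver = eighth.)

One bar of 6/8 = 6 eighth notes.
In eighth notes: semibreve rest = 8; semibreve = 8; quaver rest = 1; quaver rest = 1; semibreve = 8; crotchet rest = 2; crotchet = 2.
Altogether 8 + 8 + 1 + 1 + 8 + 2 + 2 = 30.
30 ÷ 6 = 5 complete bars with 0 left over.

5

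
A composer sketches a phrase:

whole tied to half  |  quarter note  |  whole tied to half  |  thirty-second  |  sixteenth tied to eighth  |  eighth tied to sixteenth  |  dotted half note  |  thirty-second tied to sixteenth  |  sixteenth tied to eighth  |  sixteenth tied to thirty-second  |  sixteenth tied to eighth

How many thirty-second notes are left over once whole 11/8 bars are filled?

One bar of 11/8 = 44 thirty-second notes.
Express everything in thirty-second notes: whole tied to half (whole + half) = 48; quarter note = 8; whole tied to half (whole + half) = 48; thirty-second = 1; sixteenth tied to eighth (sixteenth + eighth) = 6; eighth tied to sixteenth (eighth + sixteenth) = 6; dotted half note = 24; thirty-second tied to sixteenth (thirty-second + sixteenth) = 3; sixteenth tied to eighth (sixteenth + eighth) = 6; sixteenth tied to thirty-second (sixteenth + thirty-second) = 3; sixteenth tied to eighth (sixteenth + eighth) = 6.
Total: 48 + 8 + 48 + 1 + 6 + 6 + 24 + 3 + 6 + 3 + 6 = 159.
159 ÷ 44 = 3 complete bars with 27 thirty-second notes remaining.

27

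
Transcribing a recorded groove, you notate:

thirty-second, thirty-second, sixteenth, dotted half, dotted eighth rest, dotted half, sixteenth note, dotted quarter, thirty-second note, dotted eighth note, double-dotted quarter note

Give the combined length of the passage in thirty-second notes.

In thirty-second notes: thirty-second = 1; thirty-second = 1; sixteenth = 2; dotted half = 24; dotted eighth rest = 6; dotted half = 24; sixteenth note = 2; dotted quarter = 12; thirty-second note = 1; dotted eighth note = 6; double-dotted quarter note = 14.
Adding: 1 + 1 + 2 + 24 + 6 + 24 + 2 + 12 + 1 + 6 + 14 = 93 thirty-second notes.

93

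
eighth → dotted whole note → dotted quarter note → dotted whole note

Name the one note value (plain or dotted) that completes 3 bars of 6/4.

3 bars of 6/4 = 36 eighth notes.
Working in eighth notes: eighth = 1; dotted whole note = 12; dotted quarter note = 3; dotted whole note = 12.
Total: 1 + 12 + 3 + 12 = 28.
Remaining: 36 − 28 = 8 eighth notes, which is a whole note.

whole note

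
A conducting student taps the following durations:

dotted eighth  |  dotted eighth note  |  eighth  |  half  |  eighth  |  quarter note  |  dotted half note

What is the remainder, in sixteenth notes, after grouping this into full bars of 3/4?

One bar of 3/4 = 12 sixteenth notes.
Working in sixteenth notes: dotted eighth = 3; dotted eighth note = 3; eighth = 2; half = 8; eighth = 2; quarter note = 4; dotted half note = 12.
Sum: 3 + 3 + 2 + 8 + 2 + 4 + 12 = 34.
34 ÷ 12 = 2 complete bars with 10 sixteenth notes remaining.

10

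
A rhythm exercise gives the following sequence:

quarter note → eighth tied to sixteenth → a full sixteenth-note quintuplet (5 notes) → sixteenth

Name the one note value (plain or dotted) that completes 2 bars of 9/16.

dotted quarter note

2 bars of 9/16 = 18 sixteenth notes.
Each duration in sixteenth notes: quarter note = 4; eighth tied to sixteenth (eighth + sixteenth) = 3; a full sixteenth-note quintuplet (5 notes) (five quintuplet sixteenths span one quarter) = 4; sixteenth = 1.
Total: 4 + 3 + 4 + 1 = 12.
Remaining: 18 − 12 = 6 sixteenth notes, which is a dotted quarter note.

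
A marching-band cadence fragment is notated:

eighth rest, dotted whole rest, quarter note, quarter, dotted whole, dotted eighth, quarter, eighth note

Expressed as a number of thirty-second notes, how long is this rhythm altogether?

134

Working in thirty-second notes: eighth rest = 4; dotted whole rest = 48; quarter note = 8; quarter = 8; dotted whole = 48; dotted eighth = 6; quarter = 8; eighth note = 4.
Sum: 4 + 48 + 8 + 8 + 48 + 6 + 8 + 4 = 134 thirty-second notes.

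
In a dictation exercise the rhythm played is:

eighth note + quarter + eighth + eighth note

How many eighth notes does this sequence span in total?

5

Express everything in eighth notes: eighth note = 1; quarter = 2; eighth = 1; eighth note = 1.
Altogether 1 + 2 + 1 + 1 = 5 eighth notes.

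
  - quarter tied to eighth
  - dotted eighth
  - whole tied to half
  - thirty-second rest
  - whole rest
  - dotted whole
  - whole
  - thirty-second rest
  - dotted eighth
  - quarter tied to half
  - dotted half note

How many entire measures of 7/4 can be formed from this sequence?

One bar of 7/4 = 56 thirty-second notes.
Each duration in thirty-second notes: quarter tied to eighth (quarter + eighth) = 12; dotted eighth = 6; whole tied to half (whole + half) = 48; thirty-second rest = 1; whole rest = 32; dotted whole = 48; whole = 32; thirty-second rest = 1; dotted eighth = 6; quarter tied to half (quarter + half) = 24; dotted half note = 24.
Total: 12 + 6 + 48 + 1 + 32 + 48 + 32 + 1 + 6 + 24 + 24 = 234.
234 ÷ 56 = 4 complete bars with 10 left over.

4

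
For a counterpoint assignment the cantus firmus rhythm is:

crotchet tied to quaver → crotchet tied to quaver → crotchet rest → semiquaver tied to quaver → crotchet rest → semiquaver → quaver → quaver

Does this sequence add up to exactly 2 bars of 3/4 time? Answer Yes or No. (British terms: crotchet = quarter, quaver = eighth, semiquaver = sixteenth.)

No

One bar of 3/4 = 12 sixteenth notes, so 2 bars = 24.
Express everything in sixteenth notes: crotchet tied to quaver (crotchet + quaver) = 6; crotchet tied to quaver (crotchet + quaver) = 6; crotchet rest = 4; semiquaver tied to quaver (semiquaver + quaver) = 3; crotchet rest = 4; semiquaver = 1; quaver = 2; quaver = 2.
Total: 6 + 6 + 4 + 3 + 4 + 1 + 2 + 2 = 28.
28 exceeds 24, so the answer is No.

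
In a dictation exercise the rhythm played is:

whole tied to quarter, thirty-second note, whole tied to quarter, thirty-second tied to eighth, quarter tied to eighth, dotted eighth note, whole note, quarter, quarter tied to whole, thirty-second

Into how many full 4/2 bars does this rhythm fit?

2

One bar of 4/2 = 64 thirty-second notes.
Express everything in thirty-second notes: whole tied to quarter (whole + quarter) = 40; thirty-second note = 1; whole tied to quarter (whole + quarter) = 40; thirty-second tied to eighth (thirty-second + eighth) = 5; quarter tied to eighth (quarter + eighth) = 12; dotted eighth note = 6; whole note = 32; quarter = 8; quarter tied to whole (quarter + whole) = 40; thirty-second = 1.
Adding: 40 + 1 + 40 + 5 + 12 + 6 + 32 + 8 + 40 + 1 = 185.
185 ÷ 64 = 2 complete bars with 57 left over.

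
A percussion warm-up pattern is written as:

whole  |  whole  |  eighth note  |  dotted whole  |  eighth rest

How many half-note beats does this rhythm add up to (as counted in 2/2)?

One half-note beat = 4 eighth notes.
Working in eighth notes: whole = 8; whole = 8; eighth note = 1; dotted whole = 12; eighth rest = 1.
Sum: 8 + 8 + 1 + 12 + 1 = 30.
30 ÷ 4 = 7.5 beats.

7.5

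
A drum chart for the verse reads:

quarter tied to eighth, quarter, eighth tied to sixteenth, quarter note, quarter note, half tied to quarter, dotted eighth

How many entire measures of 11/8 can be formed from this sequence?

1

One bar of 11/8 = 22 sixteenth notes.
Each duration in sixteenth notes: quarter tied to eighth (quarter + eighth) = 6; quarter = 4; eighth tied to sixteenth (eighth + sixteenth) = 3; quarter note = 4; quarter note = 4; half tied to quarter (half + quarter) = 12; dotted eighth = 3.
Sum: 6 + 4 + 3 + 4 + 4 + 12 + 3 = 36.
36 ÷ 22 = 1 complete bar with 14 left over.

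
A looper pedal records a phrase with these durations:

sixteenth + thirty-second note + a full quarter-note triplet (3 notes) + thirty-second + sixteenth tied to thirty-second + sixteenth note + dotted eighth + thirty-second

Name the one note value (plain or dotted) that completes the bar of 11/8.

The bar of 11/8 = 44 thirty-second notes.
Each duration in thirty-second notes: sixteenth = 2; thirty-second note = 1; a full quarter-note triplet (3 notes) (three triplet quarters span one half) = 16; thirty-second = 1; sixteenth tied to thirty-second (sixteenth + thirty-second) = 3; sixteenth note = 2; dotted eighth = 6; thirty-second = 1.
Altogether 2 + 1 + 16 + 1 + 3 + 2 + 6 + 1 = 32.
Remaining: 44 − 32 = 12 thirty-second notes, which is a dotted quarter note.

dotted quarter note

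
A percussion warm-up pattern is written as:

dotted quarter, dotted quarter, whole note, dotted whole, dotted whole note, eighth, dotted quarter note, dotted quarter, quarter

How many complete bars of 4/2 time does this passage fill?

One bar of 4/2 = 16 eighth notes.
Convert each value to eighth notes: dotted quarter = 3; dotted quarter = 3; whole note = 8; dotted whole = 12; dotted whole note = 12; eighth = 1; dotted quarter note = 3; dotted quarter = 3; quarter = 2.
Sum: 3 + 3 + 8 + 12 + 12 + 1 + 3 + 3 + 2 = 47.
47 ÷ 16 = 2 complete bars with 15 left over.

2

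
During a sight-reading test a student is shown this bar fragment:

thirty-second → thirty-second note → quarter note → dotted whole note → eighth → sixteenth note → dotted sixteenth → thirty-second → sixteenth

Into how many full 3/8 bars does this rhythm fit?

5

One bar of 3/8 = 12 thirty-second notes.
Convert each value to thirty-second notes: thirty-second = 1; thirty-second note = 1; quarter note = 8; dotted whole note = 48; eighth = 4; sixteenth note = 2; dotted sixteenth = 3; thirty-second = 1; sixteenth = 2.
Total: 1 + 1 + 8 + 48 + 4 + 2 + 3 + 1 + 2 = 70.
70 ÷ 12 = 5 complete bars with 10 left over.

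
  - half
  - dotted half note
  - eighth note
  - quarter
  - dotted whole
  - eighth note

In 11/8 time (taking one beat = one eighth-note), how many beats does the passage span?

26

One eighth-note beat = 2 sixteenth notes.
Convert each value to sixteenth notes: half = 8; dotted half note = 12; eighth note = 2; quarter = 4; dotted whole = 24; eighth note = 2.
Total: 8 + 12 + 2 + 4 + 24 + 2 = 52.
52 ÷ 2 = 26 beats.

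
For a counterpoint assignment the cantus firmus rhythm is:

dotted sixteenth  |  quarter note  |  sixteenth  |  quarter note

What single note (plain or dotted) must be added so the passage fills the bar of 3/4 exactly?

The bar of 3/4 = 24 thirty-second notes.
Each duration in thirty-second notes: dotted sixteenth = 3; quarter note = 8; sixteenth = 2; quarter note = 8.
Adding: 3 + 8 + 2 + 8 = 21.
Remaining: 24 − 21 = 3 thirty-second notes, which is a dotted sixteenth note.

dotted sixteenth note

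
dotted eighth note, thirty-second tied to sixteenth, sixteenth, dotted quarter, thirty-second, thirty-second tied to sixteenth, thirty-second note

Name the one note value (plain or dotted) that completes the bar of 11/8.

half note

The bar of 11/8 = 44 thirty-second notes.
Working in thirty-second notes: dotted eighth note = 6; thirty-second tied to sixteenth (thirty-second + sixteenth) = 3; sixteenth = 2; dotted quarter = 12; thirty-second = 1; thirty-second tied to sixteenth (thirty-second + sixteenth) = 3; thirty-second note = 1.
Adding: 6 + 3 + 2 + 12 + 1 + 3 + 1 = 28.
Remaining: 44 − 28 = 16 thirty-second notes, which is a half note.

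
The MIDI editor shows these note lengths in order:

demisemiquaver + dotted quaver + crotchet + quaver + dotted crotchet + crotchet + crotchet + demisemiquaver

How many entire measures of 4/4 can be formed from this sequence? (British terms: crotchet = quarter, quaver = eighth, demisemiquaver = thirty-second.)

1

One bar of 4/4 = 32 thirty-second notes.
Convert each value to thirty-second notes: demisemiquaver = 1; dotted quaver = 6; crotchet = 8; quaver = 4; dotted crotchet = 12; crotchet = 8; crotchet = 8; demisemiquaver = 1.
Adding: 1 + 6 + 8 + 4 + 12 + 8 + 8 + 1 = 48.
48 ÷ 32 = 1 complete bar with 16 left over.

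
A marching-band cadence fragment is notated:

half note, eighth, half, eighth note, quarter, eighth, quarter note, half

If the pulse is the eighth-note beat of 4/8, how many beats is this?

One eighth-note beat = 2 sixteenth notes.
Convert each value to sixteenth notes: half note = 8; eighth = 2; half = 8; eighth note = 2; quarter = 4; eighth = 2; quarter note = 4; half = 8.
Sum: 8 + 2 + 8 + 2 + 4 + 2 + 4 + 8 = 38.
38 ÷ 2 = 19 beats.

19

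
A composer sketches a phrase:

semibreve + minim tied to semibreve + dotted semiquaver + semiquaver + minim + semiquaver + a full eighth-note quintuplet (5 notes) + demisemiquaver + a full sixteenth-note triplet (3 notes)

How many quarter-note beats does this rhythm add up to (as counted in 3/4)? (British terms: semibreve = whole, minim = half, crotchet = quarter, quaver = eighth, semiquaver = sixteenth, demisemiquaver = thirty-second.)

15.5

One quarter-note beat = 8 thirty-second notes.
Each duration in thirty-second notes: semibreve = 32; minim tied to semibreve (minim + semibreve) = 48; dotted semiquaver = 3; semiquaver = 2; minim = 16; semiquaver = 2; a full eighth-note quintuplet (5 notes) (five quintuplet eighths span one half) = 16; demisemiquaver = 1; a full sixteenth-note triplet (3 notes) (three triplet sixteenths span one eighth) = 4.
Altogether 32 + 48 + 3 + 2 + 16 + 2 + 16 + 1 + 4 = 124.
124 ÷ 8 = 15.5 beats.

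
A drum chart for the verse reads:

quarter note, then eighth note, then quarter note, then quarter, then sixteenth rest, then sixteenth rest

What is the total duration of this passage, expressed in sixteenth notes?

16

Working in sixteenth notes: quarter note = 4; eighth note = 2; quarter note = 4; quarter = 4; sixteenth rest = 1; sixteenth rest = 1.
Altogether 4 + 2 + 4 + 4 + 1 + 1 = 16 sixteenth notes.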